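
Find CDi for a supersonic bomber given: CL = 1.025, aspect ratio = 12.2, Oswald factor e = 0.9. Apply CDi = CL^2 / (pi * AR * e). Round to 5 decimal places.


Step 1: CL^2 = 1.025^2 = 1.050625
Step 2: pi * AR * e = 3.14159 * 12.2 * 0.9 = 34.494687
Step 3: CDi = 1.050625 / 34.494687 = 0.03046

0.03046


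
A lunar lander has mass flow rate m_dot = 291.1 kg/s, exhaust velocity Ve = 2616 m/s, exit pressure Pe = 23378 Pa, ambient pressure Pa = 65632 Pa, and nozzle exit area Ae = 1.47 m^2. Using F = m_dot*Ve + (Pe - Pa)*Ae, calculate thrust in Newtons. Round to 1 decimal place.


Step 1: Momentum thrust = m_dot * Ve = 291.1 * 2616 = 761517.6 N
Step 2: Pressure thrust = (Pe - Pa) * Ae = (23378 - 65632) * 1.47 = -62113.38 N
Step 3: Total thrust F = 761517.6 + -62113.38 = 699404.2 N

699404.2


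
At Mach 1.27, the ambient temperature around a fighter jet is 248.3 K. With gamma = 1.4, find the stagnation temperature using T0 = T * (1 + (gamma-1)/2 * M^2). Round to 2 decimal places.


Step 1: (gamma-1)/2 = 0.2
Step 2: M^2 = 1.6129
Step 3: 1 + 0.2 * 1.6129 = 1.32258
Step 4: T0 = 248.3 * 1.32258 = 328.40 K

328.40


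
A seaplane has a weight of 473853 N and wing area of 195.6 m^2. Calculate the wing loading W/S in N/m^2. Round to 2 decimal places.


Step 1: Wing loading = W / S = 473853 / 195.6
Step 2: Wing loading = 2422.56 N/m^2

2422.56


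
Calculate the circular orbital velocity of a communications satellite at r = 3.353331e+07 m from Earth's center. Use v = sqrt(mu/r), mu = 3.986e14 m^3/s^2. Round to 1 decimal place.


Step 1: mu / r = 3.986e14 / 3.353331e+07 = 11886688.1915
Step 2: v = sqrt(11886688.1915) = 3447.7 m/s

3447.7


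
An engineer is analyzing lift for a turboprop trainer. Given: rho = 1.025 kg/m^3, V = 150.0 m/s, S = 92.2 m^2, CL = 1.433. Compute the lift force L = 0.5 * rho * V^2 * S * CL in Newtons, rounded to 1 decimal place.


Step 1: Calculate dynamic pressure q = 0.5 * 1.025 * 150.0^2 = 0.5 * 1.025 * 22500.0 = 11531.25 Pa
Step 2: Multiply by wing area and lift coefficient: L = 11531.25 * 92.2 * 1.433
Step 3: L = 1063181.25 * 1.433 = 1523538.7 N

1523538.7


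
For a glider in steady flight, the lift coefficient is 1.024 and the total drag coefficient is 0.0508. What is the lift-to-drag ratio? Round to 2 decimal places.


Step 1: L/D = CL / CD = 1.024 / 0.0508
Step 2: L/D = 20.16

20.16


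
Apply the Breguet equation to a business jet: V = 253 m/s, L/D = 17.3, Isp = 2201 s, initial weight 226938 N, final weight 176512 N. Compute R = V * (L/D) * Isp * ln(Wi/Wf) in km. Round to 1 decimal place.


Step 1: Coefficient = V * (L/D) * Isp = 253 * 17.3 * 2201 = 9633556.9 m
Step 2: Wi/Wf = 226938 / 176512 = 1.28568
Step 3: ln(1.28568) = 0.251288
Step 4: R = 9633556.9 * 0.251288 = 2420797.1 m = 2420.8 km

2420.8


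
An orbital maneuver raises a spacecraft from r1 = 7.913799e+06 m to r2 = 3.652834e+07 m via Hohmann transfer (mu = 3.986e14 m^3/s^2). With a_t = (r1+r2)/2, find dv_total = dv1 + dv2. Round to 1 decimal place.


Step 1: Transfer semi-major axis a_t = (7.913799e+06 + 3.652834e+07) / 2 = 2.222107e+07 m
Step 2: v1 (circular at r1) = sqrt(mu/r1) = 7097.02 m/s
Step 3: v_t1 = sqrt(mu*(2/r1 - 1/a_t)) = 9099.31 m/s
Step 4: dv1 = |9099.31 - 7097.02| = 2002.29 m/s
Step 5: v2 (circular at r2) = 3303.34 m/s, v_t2 = 1971.35 m/s
Step 6: dv2 = |3303.34 - 1971.35| = 1331.99 m/s
Step 7: Total delta-v = 2002.29 + 1331.99 = 3334.3 m/s

3334.3


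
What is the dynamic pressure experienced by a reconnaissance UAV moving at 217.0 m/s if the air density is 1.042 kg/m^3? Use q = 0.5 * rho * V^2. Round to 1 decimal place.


Step 1: V^2 = 217.0^2 = 47089.0
Step 2: q = 0.5 * 1.042 * 47089.0
Step 3: q = 24533.4 Pa

24533.4


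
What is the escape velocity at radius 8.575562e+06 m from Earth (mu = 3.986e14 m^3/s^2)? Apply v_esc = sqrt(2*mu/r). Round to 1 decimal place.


Step 1: 2*mu/r = 2 * 3.986e14 / 8.575562e+06 = 92961837.37
Step 2: v_esc = sqrt(92961837.37) = 9641.7 m/s

9641.7


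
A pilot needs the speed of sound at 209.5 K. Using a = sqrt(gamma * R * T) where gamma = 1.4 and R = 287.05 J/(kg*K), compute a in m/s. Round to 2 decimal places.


Step 1: gamma * R * T = 1.4 * 287.05 * 209.5 = 84191.765
Step 2: a = sqrt(84191.765) = 290.16 m/s

290.16


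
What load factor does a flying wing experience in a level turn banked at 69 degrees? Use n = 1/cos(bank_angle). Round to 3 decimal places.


Step 1: Convert 69 degrees to radians = 1.204277
Step 2: cos(69 deg) = 0.358368
Step 3: n = 1 / 0.358368 = 2.790

2.790


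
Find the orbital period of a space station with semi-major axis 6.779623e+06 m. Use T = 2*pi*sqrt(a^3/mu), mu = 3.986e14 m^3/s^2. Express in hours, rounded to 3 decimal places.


Step 1: a^3 / mu = 3.116138e+20 / 3.986e14 = 7.817706e+05
Step 2: sqrt(7.817706e+05) = 884.1779 s
Step 3: T = 2*pi * 884.1779 = 5555.45 s
Step 4: T in hours = 5555.45 / 3600 = 1.543 hours

1.543


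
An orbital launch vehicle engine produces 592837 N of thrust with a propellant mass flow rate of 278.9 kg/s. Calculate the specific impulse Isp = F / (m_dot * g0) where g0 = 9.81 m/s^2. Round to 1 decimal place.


Step 1: m_dot * g0 = 278.9 * 9.81 = 2736.01
Step 2: Isp = 592837 / 2736.01 = 216.7 s

216.7


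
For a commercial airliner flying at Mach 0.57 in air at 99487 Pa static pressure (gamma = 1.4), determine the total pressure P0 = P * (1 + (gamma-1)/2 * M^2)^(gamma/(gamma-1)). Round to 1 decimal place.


Step 1: (gamma-1)/2 * M^2 = 0.2 * 0.3249 = 0.06498
Step 2: 1 + 0.06498 = 1.06498
Step 3: Exponent gamma/(gamma-1) = 3.5
Step 4: P0 = 99487 * 1.06498^3.5 = 124011.3 Pa

124011.3


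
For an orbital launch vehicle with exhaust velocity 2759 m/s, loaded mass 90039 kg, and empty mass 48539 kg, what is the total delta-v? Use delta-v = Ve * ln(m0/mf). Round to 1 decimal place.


Step 1: Mass ratio m0/mf = 90039 / 48539 = 1.854983
Step 2: ln(1.854983) = 0.617875
Step 3: delta-v = 2759 * 0.617875 = 1704.7 m/s

1704.7


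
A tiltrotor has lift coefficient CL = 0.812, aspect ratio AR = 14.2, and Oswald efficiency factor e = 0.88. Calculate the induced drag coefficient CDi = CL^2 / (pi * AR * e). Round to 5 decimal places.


Step 1: CL^2 = 0.812^2 = 0.659344
Step 2: pi * AR * e = 3.14159 * 14.2 * 0.88 = 39.257342
Step 3: CDi = 0.659344 / 39.257342 = 0.01680

0.01680


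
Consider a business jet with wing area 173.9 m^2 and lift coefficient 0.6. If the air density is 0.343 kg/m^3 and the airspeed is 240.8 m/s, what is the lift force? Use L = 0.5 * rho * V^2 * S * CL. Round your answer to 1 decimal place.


Step 1: Calculate dynamic pressure q = 0.5 * 0.343 * 240.8^2 = 0.5 * 0.343 * 57984.64 = 9944.3658 Pa
Step 2: Multiply by wing area and lift coefficient: L = 9944.3658 * 173.9 * 0.6
Step 3: L = 1729325.2057 * 0.6 = 1037595.1 N

1037595.1


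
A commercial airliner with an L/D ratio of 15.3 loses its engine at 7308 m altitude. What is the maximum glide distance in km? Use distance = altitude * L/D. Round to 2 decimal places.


Step 1: Glide distance = altitude * L/D = 7308 * 15.3 = 111812.4 m
Step 2: Convert to km: 111812.4 / 1000 = 111.81 km

111.81


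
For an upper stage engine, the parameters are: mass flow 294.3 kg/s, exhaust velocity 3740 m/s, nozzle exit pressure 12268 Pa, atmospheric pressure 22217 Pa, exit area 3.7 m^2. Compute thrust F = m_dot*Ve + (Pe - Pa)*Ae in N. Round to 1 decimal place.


Step 1: Momentum thrust = m_dot * Ve = 294.3 * 3740 = 1100682.0 N
Step 2: Pressure thrust = (Pe - Pa) * Ae = (12268 - 22217) * 3.7 = -36811.3 N
Step 3: Total thrust F = 1100682.0 + -36811.3 = 1063870.7 N

1063870.7


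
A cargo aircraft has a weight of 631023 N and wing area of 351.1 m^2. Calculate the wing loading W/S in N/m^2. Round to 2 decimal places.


Step 1: Wing loading = W / S = 631023 / 351.1
Step 2: Wing loading = 1797.27 N/m^2

1797.27


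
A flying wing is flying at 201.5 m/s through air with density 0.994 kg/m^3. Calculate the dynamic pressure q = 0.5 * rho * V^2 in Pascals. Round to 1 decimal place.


Step 1: V^2 = 201.5^2 = 40602.25
Step 2: q = 0.5 * 0.994 * 40602.25
Step 3: q = 20179.3 Pa

20179.3


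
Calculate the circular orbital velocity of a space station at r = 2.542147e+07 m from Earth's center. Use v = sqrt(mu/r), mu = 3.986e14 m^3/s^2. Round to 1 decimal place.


Step 1: mu / r = 3.986e14 / 2.542147e+07 = 15679659.7522
Step 2: v = sqrt(15679659.7522) = 3959.8 m/s

3959.8


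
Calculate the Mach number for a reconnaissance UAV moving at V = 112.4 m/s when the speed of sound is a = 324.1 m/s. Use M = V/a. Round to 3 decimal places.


Step 1: M = V / a = 112.4 / 324.1
Step 2: M = 0.347

0.347


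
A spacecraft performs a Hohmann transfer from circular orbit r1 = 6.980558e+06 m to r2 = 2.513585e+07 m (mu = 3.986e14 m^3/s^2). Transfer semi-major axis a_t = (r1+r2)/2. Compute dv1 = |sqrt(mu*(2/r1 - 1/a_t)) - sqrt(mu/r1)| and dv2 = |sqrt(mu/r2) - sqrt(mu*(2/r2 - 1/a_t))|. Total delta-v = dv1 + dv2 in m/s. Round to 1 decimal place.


Step 1: Transfer semi-major axis a_t = (6.980558e+06 + 2.513585e+07) / 2 = 1.605820e+07 m
Step 2: v1 (circular at r1) = sqrt(mu/r1) = 7556.55 m/s
Step 3: v_t1 = sqrt(mu*(2/r1 - 1/a_t)) = 9454.14 m/s
Step 4: dv1 = |9454.14 - 7556.55| = 1897.59 m/s
Step 5: v2 (circular at r2) = 3982.19 m/s, v_t2 = 2625.54 m/s
Step 6: dv2 = |3982.19 - 2625.54| = 1356.65 m/s
Step 7: Total delta-v = 1897.59 + 1356.65 = 3254.2 m/s

3254.2


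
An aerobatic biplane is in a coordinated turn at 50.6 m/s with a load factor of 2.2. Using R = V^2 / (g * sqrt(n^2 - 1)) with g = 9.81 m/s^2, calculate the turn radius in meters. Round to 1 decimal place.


Step 1: V^2 = 50.6^2 = 2560.36
Step 2: n^2 - 1 = 2.2^2 - 1 = 3.84
Step 3: sqrt(3.84) = 1.959592
Step 4: R = 2560.36 / (9.81 * 1.959592) = 133.2 m

133.2


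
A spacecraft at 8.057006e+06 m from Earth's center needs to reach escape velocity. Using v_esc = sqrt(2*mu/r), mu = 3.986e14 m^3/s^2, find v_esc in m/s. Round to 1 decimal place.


Step 1: 2*mu/r = 2 * 3.986e14 / 8.057006e+06 = 98944943.0719
Step 2: v_esc = sqrt(98944943.0719) = 9947.1 m/s

9947.1


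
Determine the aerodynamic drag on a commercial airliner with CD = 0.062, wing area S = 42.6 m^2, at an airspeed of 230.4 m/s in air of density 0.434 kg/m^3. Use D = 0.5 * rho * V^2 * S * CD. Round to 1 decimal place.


Step 1: Dynamic pressure q = 0.5 * 0.434 * 230.4^2 = 11519.2627 Pa
Step 2: Drag D = q * S * CD = 11519.2627 * 42.6 * 0.062
Step 3: D = 30424.7 N

30424.7


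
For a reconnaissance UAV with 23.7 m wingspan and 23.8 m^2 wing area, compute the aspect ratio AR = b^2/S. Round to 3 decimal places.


Step 1: b^2 = 23.7^2 = 561.69
Step 2: AR = 561.69 / 23.8 = 23.600

23.600


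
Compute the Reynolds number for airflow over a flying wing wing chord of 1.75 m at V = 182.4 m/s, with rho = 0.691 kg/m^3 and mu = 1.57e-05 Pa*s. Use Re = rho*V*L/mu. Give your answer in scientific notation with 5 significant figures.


Step 1: Numerator = rho * V * L = 0.691 * 182.4 * 1.75 = 220.5672
Step 2: Re = 220.5672 / 1.57e-05
Step 3: Re = 1.4049e+07

1.4049e+07


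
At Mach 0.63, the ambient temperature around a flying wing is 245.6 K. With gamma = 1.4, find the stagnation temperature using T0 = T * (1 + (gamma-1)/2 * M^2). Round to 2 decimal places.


Step 1: (gamma-1)/2 = 0.2
Step 2: M^2 = 0.3969
Step 3: 1 + 0.2 * 0.3969 = 1.07938
Step 4: T0 = 245.6 * 1.07938 = 265.10 K

265.10


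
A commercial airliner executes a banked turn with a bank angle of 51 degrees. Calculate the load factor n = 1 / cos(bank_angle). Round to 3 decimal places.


Step 1: Convert 51 degrees to radians = 0.890118
Step 2: cos(51 deg) = 0.62932
Step 3: n = 1 / 0.62932 = 1.589

1.589


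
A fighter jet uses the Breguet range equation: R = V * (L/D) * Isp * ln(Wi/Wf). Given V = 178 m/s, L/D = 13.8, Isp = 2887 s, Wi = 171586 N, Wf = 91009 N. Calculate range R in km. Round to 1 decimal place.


Step 1: Coefficient = V * (L/D) * Isp = 178 * 13.8 * 2887 = 7091626.8 m
Step 2: Wi/Wf = 171586 / 91009 = 1.885374
Step 3: ln(1.885374) = 0.634126
Step 4: R = 7091626.8 * 0.634126 = 4496986.3 m = 4497.0 km

4497.0


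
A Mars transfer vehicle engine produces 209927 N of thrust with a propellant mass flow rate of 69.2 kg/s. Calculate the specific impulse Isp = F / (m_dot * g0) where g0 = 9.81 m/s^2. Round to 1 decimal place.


Step 1: m_dot * g0 = 69.2 * 9.81 = 678.85
Step 2: Isp = 209927 / 678.85 = 309.2 s

309.2


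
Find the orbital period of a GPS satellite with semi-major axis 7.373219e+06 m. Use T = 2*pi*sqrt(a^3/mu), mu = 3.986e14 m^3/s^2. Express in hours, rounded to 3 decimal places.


Step 1: a^3 / mu = 4.008403e+20 / 3.986e14 = 1.005620e+06
Step 2: sqrt(1.005620e+06) = 1002.8063 s
Step 3: T = 2*pi * 1002.8063 = 6300.82 s
Step 4: T in hours = 6300.82 / 3600 = 1.750 hours

1.750


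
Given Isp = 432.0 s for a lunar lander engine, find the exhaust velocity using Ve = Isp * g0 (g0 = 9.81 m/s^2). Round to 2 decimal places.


Step 1: Ve = Isp * g0 = 432.0 * 9.81
Step 2: Ve = 4237.92 m/s

4237.92


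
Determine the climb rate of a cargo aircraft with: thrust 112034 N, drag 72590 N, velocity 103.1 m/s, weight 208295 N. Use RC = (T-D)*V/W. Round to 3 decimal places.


Step 1: Excess thrust = T - D = 112034 - 72590 = 39444 N
Step 2: Excess power = 39444 * 103.1 = 4066676.4 W
Step 3: RC = 4066676.4 / 208295 = 19.524 m/s

19.524


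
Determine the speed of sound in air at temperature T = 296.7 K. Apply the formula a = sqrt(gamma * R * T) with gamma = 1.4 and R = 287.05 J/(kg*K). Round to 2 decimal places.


Step 1: gamma * R * T = 1.4 * 287.05 * 296.7 = 119234.829
Step 2: a = sqrt(119234.829) = 345.30 m/s

345.30


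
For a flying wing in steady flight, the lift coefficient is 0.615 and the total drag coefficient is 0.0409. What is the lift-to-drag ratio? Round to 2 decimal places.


Step 1: L/D = CL / CD = 0.615 / 0.0409
Step 2: L/D = 15.04

15.04


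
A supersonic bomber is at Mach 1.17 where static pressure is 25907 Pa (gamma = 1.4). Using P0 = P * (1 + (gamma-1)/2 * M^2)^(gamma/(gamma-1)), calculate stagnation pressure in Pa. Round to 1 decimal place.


Step 1: (gamma-1)/2 * M^2 = 0.2 * 1.3689 = 0.27378
Step 2: 1 + 0.27378 = 1.27378
Step 3: Exponent gamma/(gamma-1) = 3.5
Step 4: P0 = 25907 * 1.27378^3.5 = 60429.3 Pa

60429.3


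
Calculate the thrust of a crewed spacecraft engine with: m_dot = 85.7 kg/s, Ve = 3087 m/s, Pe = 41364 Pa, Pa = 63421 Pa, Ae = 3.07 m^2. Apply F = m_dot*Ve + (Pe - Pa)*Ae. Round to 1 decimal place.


Step 1: Momentum thrust = m_dot * Ve = 85.7 * 3087 = 264555.9 N
Step 2: Pressure thrust = (Pe - Pa) * Ae = (41364 - 63421) * 3.07 = -67714.99 N
Step 3: Total thrust F = 264555.9 + -67714.99 = 196840.9 N

196840.9


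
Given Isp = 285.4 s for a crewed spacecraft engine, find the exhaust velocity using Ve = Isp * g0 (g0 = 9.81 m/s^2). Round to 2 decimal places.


Step 1: Ve = Isp * g0 = 285.4 * 9.81
Step 2: Ve = 2799.77 m/s

2799.77


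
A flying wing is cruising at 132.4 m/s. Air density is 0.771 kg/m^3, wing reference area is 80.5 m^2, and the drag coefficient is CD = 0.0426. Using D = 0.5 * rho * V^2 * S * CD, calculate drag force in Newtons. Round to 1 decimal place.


Step 1: Dynamic pressure q = 0.5 * 0.771 * 132.4^2 = 6757.7225 Pa
Step 2: Drag D = q * S * CD = 6757.7225 * 80.5 * 0.0426
Step 3: D = 23174.3 N

23174.3


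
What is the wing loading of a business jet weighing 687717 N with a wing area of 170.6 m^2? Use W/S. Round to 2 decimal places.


Step 1: Wing loading = W / S = 687717 / 170.6
Step 2: Wing loading = 4031.17 N/m^2

4031.17


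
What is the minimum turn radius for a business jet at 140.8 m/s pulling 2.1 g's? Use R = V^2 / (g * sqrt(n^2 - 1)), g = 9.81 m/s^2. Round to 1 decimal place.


Step 1: V^2 = 140.8^2 = 19824.64
Step 2: n^2 - 1 = 2.1^2 - 1 = 3.41
Step 3: sqrt(3.41) = 1.846619
Step 4: R = 19824.64 / (9.81 * 1.846619) = 1094.4 m

1094.4


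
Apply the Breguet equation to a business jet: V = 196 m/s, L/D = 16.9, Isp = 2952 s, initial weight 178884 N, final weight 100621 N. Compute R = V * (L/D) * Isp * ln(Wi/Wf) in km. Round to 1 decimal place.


Step 1: Coefficient = V * (L/D) * Isp = 196 * 16.9 * 2952 = 9778204.8 m
Step 2: Wi/Wf = 178884 / 100621 = 1.7778
Step 3: ln(1.7778) = 0.575377
Step 4: R = 9778204.8 * 0.575377 = 5626149.9 m = 5626.1 km

5626.1


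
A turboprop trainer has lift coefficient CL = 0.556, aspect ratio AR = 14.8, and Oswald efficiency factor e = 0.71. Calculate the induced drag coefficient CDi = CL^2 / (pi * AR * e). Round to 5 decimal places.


Step 1: CL^2 = 0.556^2 = 0.309136
Step 2: pi * AR * e = 3.14159 * 14.8 * 0.71 = 33.011856
Step 3: CDi = 0.309136 / 33.011856 = 0.00936

0.00936


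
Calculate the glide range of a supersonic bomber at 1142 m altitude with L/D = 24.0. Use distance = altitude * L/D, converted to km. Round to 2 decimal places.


Step 1: Glide distance = altitude * L/D = 1142 * 24.0 = 27408.0 m
Step 2: Convert to km: 27408.0 / 1000 = 27.41 km

27.41


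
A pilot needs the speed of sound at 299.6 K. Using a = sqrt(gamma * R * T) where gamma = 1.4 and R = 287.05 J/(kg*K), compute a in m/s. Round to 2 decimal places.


Step 1: gamma * R * T = 1.4 * 287.05 * 299.6 = 120400.252
Step 2: a = sqrt(120400.252) = 346.99 m/s

346.99


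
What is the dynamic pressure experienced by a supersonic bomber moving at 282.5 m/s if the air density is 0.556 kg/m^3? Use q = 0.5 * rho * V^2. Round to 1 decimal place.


Step 1: V^2 = 282.5^2 = 79806.25
Step 2: q = 0.5 * 0.556 * 79806.25
Step 3: q = 22186.1 Pa

22186.1


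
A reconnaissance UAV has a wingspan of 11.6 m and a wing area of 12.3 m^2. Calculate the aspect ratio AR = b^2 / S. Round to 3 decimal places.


Step 1: b^2 = 11.6^2 = 134.56
Step 2: AR = 134.56 / 12.3 = 10.940

10.940


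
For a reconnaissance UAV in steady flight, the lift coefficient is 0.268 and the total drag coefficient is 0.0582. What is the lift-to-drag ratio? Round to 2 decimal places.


Step 1: L/D = CL / CD = 0.268 / 0.0582
Step 2: L/D = 4.60

4.60


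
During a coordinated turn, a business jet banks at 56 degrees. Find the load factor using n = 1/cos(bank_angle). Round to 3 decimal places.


Step 1: Convert 56 degrees to radians = 0.977384
Step 2: cos(56 deg) = 0.559193
Step 3: n = 1 / 0.559193 = 1.788

1.788


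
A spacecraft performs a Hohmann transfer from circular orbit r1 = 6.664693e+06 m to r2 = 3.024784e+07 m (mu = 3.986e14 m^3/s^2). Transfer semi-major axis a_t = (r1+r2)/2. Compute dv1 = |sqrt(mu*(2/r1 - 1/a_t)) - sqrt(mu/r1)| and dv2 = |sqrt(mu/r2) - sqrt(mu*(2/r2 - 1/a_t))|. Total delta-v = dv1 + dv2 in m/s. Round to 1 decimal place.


Step 1: Transfer semi-major axis a_t = (6.664693e+06 + 3.024784e+07) / 2 = 1.845627e+07 m
Step 2: v1 (circular at r1) = sqrt(mu/r1) = 7733.54 m/s
Step 3: v_t1 = sqrt(mu*(2/r1 - 1/a_t)) = 9900.42 m/s
Step 4: dv1 = |9900.42 - 7733.54| = 2166.88 m/s
Step 5: v2 (circular at r2) = 3630.12 m/s, v_t2 = 2181.42 m/s
Step 6: dv2 = |3630.12 - 2181.42| = 1448.7 m/s
Step 7: Total delta-v = 2166.88 + 1448.7 = 3615.6 m/s

3615.6


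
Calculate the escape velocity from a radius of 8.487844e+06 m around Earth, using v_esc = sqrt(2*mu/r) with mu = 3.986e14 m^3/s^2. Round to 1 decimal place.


Step 1: 2*mu/r = 2 * 3.986e14 / 8.487844e+06 = 93922555.5983
Step 2: v_esc = sqrt(93922555.5983) = 9691.4 m/s

9691.4


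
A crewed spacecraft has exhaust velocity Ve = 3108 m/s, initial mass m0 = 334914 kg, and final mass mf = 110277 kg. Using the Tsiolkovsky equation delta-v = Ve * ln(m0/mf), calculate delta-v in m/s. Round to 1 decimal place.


Step 1: Mass ratio m0/mf = 334914 / 110277 = 3.037025
Step 2: ln(3.037025) = 1.110878
Step 3: delta-v = 3108 * 1.110878 = 3452.6 m/s

3452.6


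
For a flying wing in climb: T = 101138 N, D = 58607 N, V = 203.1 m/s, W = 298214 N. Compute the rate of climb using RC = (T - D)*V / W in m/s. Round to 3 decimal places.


Step 1: Excess thrust = T - D = 101138 - 58607 = 42531 N
Step 2: Excess power = 42531 * 203.1 = 8638046.1 W
Step 3: RC = 8638046.1 / 298214 = 28.966 m/s

28.966


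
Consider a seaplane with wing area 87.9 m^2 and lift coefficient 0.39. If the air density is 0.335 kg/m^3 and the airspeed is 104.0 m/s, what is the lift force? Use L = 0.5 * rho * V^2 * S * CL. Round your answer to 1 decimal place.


Step 1: Calculate dynamic pressure q = 0.5 * 0.335 * 104.0^2 = 0.5 * 0.335 * 10816.0 = 1811.68 Pa
Step 2: Multiply by wing area and lift coefficient: L = 1811.68 * 87.9 * 0.39
Step 3: L = 159246.672 * 0.39 = 62106.2 N

62106.2


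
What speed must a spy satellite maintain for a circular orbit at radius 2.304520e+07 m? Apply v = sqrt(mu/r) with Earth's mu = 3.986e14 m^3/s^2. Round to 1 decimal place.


Step 1: mu / r = 3.986e14 / 2.304520e+07 = 17296443.511
Step 2: v = sqrt(17296443.511) = 4158.9 m/s

4158.9


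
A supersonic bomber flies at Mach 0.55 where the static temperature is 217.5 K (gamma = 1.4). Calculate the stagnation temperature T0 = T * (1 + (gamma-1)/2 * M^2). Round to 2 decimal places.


Step 1: (gamma-1)/2 = 0.2
Step 2: M^2 = 0.3025
Step 3: 1 + 0.2 * 0.3025 = 1.0605
Step 4: T0 = 217.5 * 1.0605 = 230.66 K

230.66


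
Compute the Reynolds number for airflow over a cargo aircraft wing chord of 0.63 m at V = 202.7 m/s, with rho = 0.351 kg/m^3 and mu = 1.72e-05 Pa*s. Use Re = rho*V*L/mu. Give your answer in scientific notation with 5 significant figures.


Step 1: Numerator = rho * V * L = 0.351 * 202.7 * 0.63 = 44.823051
Step 2: Re = 44.823051 / 1.72e-05
Step 3: Re = 2.6060e+06

2.6060e+06


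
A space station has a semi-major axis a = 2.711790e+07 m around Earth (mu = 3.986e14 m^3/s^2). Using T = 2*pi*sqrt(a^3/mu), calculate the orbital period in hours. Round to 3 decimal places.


Step 1: a^3 / mu = 1.994197e+22 / 3.986e14 = 5.003004e+07
Step 2: sqrt(5.003004e+07) = 7073.1918 s
Step 3: T = 2*pi * 7073.1918 = 44442.17 s
Step 4: T in hours = 44442.17 / 3600 = 12.345 hours

12.345


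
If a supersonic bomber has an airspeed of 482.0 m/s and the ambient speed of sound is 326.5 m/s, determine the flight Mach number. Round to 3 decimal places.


Step 1: M = V / a = 482.0 / 326.5
Step 2: M = 1.476

1.476


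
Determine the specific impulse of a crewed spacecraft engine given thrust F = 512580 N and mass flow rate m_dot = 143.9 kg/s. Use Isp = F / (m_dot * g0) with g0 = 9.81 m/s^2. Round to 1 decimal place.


Step 1: m_dot * g0 = 143.9 * 9.81 = 1411.66
Step 2: Isp = 512580 / 1411.66 = 363.1 s

363.1


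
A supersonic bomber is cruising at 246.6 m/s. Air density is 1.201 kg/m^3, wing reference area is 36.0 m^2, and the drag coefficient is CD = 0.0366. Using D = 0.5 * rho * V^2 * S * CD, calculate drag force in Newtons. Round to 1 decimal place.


Step 1: Dynamic pressure q = 0.5 * 1.201 * 246.6^2 = 36517.3418 Pa
Step 2: Drag D = q * S * CD = 36517.3418 * 36.0 * 0.0366
Step 3: D = 48115.2 N

48115.2


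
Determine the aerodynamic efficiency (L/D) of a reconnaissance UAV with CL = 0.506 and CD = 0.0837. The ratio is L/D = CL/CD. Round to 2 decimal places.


Step 1: L/D = CL / CD = 0.506 / 0.0837
Step 2: L/D = 6.05

6.05


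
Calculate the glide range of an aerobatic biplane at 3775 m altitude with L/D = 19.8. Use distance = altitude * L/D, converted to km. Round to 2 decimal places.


Step 1: Glide distance = altitude * L/D = 3775 * 19.8 = 74745.0 m
Step 2: Convert to km: 74745.0 / 1000 = 74.75 km

74.75


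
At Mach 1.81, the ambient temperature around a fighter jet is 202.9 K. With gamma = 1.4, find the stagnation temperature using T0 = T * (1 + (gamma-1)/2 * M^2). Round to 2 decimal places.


Step 1: (gamma-1)/2 = 0.2
Step 2: M^2 = 3.2761
Step 3: 1 + 0.2 * 3.2761 = 1.65522
Step 4: T0 = 202.9 * 1.65522 = 335.84 K

335.84


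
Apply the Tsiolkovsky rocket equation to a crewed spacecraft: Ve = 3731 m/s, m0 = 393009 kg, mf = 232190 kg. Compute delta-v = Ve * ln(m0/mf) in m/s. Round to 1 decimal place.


Step 1: Mass ratio m0/mf = 393009 / 232190 = 1.692618
Step 2: ln(1.692618) = 0.526277
Step 3: delta-v = 3731 * 0.526277 = 1963.5 m/s

1963.5


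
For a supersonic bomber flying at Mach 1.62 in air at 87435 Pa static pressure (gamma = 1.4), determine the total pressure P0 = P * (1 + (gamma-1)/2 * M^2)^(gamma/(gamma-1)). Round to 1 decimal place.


Step 1: (gamma-1)/2 * M^2 = 0.2 * 2.6244 = 0.52488
Step 2: 1 + 0.52488 = 1.52488
Step 3: Exponent gamma/(gamma-1) = 3.5
Step 4: P0 = 87435 * 1.52488^3.5 = 382833.7 Pa

382833.7


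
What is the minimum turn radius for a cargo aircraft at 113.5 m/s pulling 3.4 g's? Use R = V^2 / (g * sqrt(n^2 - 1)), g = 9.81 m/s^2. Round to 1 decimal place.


Step 1: V^2 = 113.5^2 = 12882.25
Step 2: n^2 - 1 = 3.4^2 - 1 = 10.56
Step 3: sqrt(10.56) = 3.249615
Step 4: R = 12882.25 / (9.81 * 3.249615) = 404.1 m

404.1


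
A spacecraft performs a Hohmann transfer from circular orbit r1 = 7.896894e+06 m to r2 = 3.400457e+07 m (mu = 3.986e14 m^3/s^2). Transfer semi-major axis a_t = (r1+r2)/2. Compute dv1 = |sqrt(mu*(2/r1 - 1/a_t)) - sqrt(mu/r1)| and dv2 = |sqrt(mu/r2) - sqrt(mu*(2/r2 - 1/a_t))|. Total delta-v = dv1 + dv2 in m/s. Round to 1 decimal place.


Step 1: Transfer semi-major axis a_t = (7.896894e+06 + 3.400457e+07) / 2 = 2.095073e+07 m
Step 2: v1 (circular at r1) = sqrt(mu/r1) = 7104.61 m/s
Step 3: v_t1 = sqrt(mu*(2/r1 - 1/a_t)) = 9051.27 m/s
Step 4: dv1 = |9051.27 - 7104.61| = 1946.66 m/s
Step 5: v2 (circular at r2) = 3423.73 m/s, v_t2 = 2101.98 m/s
Step 6: dv2 = |3423.73 - 2101.98| = 1321.75 m/s
Step 7: Total delta-v = 1946.66 + 1321.75 = 3268.4 m/s

3268.4


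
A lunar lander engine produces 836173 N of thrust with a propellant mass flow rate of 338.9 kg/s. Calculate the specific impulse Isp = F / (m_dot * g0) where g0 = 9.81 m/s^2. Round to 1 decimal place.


Step 1: m_dot * g0 = 338.9 * 9.81 = 3324.61
Step 2: Isp = 836173 / 3324.61 = 251.5 s

251.5


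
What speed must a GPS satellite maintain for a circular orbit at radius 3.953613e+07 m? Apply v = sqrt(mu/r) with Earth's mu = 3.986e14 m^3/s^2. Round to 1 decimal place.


Step 1: mu / r = 3.986e14 / 3.953613e+07 = 10081917.4765
Step 2: v = sqrt(10081917.4765) = 3175.2 m/s

3175.2


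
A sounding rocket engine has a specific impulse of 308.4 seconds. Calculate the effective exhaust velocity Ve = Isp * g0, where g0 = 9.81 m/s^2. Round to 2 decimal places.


Step 1: Ve = Isp * g0 = 308.4 * 9.81
Step 2: Ve = 3025.40 m/s

3025.40


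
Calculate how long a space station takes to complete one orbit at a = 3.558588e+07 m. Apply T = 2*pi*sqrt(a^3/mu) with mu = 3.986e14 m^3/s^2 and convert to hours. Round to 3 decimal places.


Step 1: a^3 / mu = 4.506435e+22 / 3.986e14 = 1.130566e+08
Step 2: sqrt(1.130566e+08) = 10632.8067 s
Step 3: T = 2*pi * 10632.8067 = 66807.89 s
Step 4: T in hours = 66807.89 / 3600 = 18.558 hours

18.558


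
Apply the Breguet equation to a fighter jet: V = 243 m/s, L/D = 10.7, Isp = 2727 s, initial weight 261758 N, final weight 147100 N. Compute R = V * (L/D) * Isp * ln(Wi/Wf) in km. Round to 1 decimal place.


Step 1: Coefficient = V * (L/D) * Isp = 243 * 10.7 * 2727 = 7090472.7 m
Step 2: Wi/Wf = 261758 / 147100 = 1.779456
Step 3: ln(1.779456) = 0.576308
Step 4: R = 7090472.7 * 0.576308 = 4086294.6 m = 4086.3 km

4086.3


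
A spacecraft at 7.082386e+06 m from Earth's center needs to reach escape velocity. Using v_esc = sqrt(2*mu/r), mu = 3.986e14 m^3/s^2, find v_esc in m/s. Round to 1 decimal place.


Step 1: 2*mu/r = 2 * 3.986e14 / 7.082386e+06 = 112560936.385
Step 2: v_esc = sqrt(112560936.385) = 10609.5 m/s

10609.5


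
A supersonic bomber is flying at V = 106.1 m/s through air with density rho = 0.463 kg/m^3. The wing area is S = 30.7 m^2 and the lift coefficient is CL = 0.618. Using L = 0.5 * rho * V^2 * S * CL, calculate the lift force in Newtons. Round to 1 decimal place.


Step 1: Calculate dynamic pressure q = 0.5 * 0.463 * 106.1^2 = 0.5 * 0.463 * 11257.21 = 2606.0441 Pa
Step 2: Multiply by wing area and lift coefficient: L = 2606.0441 * 30.7 * 0.618
Step 3: L = 80005.5543 * 0.618 = 49443.4 N

49443.4


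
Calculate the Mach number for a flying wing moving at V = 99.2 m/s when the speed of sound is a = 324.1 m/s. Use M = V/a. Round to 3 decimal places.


Step 1: M = V / a = 99.2 / 324.1
Step 2: M = 0.306

0.306


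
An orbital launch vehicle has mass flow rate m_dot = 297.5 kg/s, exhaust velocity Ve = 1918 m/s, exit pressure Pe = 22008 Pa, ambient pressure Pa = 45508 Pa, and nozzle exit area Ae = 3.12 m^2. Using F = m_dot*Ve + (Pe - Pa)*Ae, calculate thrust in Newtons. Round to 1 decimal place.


Step 1: Momentum thrust = m_dot * Ve = 297.5 * 1918 = 570605.0 N
Step 2: Pressure thrust = (Pe - Pa) * Ae = (22008 - 45508) * 3.12 = -73320.00 N
Step 3: Total thrust F = 570605.0 + -73320.00 = 497285.0 N

497285.0


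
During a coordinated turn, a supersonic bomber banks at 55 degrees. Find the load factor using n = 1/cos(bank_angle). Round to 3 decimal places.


Step 1: Convert 55 degrees to radians = 0.959931
Step 2: cos(55 deg) = 0.573576
Step 3: n = 1 / 0.573576 = 1.743

1.743


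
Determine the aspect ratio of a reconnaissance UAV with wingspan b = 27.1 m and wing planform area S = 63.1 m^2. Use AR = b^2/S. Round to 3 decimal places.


Step 1: b^2 = 27.1^2 = 734.41
Step 2: AR = 734.41 / 63.1 = 11.639

11.639


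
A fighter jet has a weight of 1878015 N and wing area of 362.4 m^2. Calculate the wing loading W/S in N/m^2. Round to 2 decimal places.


Step 1: Wing loading = W / S = 1878015 / 362.4
Step 2: Wing loading = 5182.16 N/m^2

5182.16


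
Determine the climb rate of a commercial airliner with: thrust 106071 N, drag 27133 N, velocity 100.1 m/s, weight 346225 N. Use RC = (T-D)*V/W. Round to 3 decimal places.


Step 1: Excess thrust = T - D = 106071 - 27133 = 78938 N
Step 2: Excess power = 78938 * 100.1 = 7901693.8 W
Step 3: RC = 7901693.8 / 346225 = 22.822 m/s

22.822


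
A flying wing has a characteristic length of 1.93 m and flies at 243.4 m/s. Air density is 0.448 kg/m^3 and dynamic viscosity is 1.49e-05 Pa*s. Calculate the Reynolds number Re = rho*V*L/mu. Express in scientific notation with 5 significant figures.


Step 1: Numerator = rho * V * L = 0.448 * 243.4 * 1.93 = 210.453376
Step 2: Re = 210.453376 / 1.49e-05
Step 3: Re = 1.4124e+07

1.4124e+07


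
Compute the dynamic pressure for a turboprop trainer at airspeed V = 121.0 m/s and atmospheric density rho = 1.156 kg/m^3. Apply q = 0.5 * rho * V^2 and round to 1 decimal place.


Step 1: V^2 = 121.0^2 = 14641.0
Step 2: q = 0.5 * 1.156 * 14641.0
Step 3: q = 8462.5 Pa

8462.5


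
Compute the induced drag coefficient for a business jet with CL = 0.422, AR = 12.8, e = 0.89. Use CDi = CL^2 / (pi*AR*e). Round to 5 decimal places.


Step 1: CL^2 = 0.422^2 = 0.178084
Step 2: pi * AR * e = 3.14159 * 12.8 * 0.89 = 35.789024
Step 3: CDi = 0.178084 / 35.789024 = 0.00498

0.00498


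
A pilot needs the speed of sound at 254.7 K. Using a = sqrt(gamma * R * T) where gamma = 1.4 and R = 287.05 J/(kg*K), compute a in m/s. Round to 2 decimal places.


Step 1: gamma * R * T = 1.4 * 287.05 * 254.7 = 102356.289
Step 2: a = sqrt(102356.289) = 319.93 m/s

319.93


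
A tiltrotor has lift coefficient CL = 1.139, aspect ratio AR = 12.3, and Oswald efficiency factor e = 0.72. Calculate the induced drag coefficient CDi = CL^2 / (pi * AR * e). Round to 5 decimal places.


Step 1: CL^2 = 1.139^2 = 1.297321
Step 2: pi * AR * e = 3.14159 * 12.3 * 0.72 = 27.821945
Step 3: CDi = 1.297321 / 27.821945 = 0.04663

0.04663


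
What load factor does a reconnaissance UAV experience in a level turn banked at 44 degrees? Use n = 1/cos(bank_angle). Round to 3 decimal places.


Step 1: Convert 44 degrees to radians = 0.767945
Step 2: cos(44 deg) = 0.71934
Step 3: n = 1 / 0.71934 = 1.390

1.390


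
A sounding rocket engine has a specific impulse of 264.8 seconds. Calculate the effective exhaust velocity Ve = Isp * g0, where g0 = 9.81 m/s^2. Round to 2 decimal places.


Step 1: Ve = Isp * g0 = 264.8 * 9.81
Step 2: Ve = 2597.69 m/s

2597.69


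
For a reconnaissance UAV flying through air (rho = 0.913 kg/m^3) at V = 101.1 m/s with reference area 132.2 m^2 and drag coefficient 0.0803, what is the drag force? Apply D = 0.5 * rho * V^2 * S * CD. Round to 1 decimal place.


Step 1: Dynamic pressure q = 0.5 * 0.913 * 101.1^2 = 4665.9824 Pa
Step 2: Drag D = q * S * CD = 4665.9824 * 132.2 * 0.0803
Step 3: D = 49532.5 N

49532.5


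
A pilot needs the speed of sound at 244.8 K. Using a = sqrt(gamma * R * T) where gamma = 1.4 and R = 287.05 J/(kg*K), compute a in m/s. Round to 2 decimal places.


Step 1: gamma * R * T = 1.4 * 287.05 * 244.8 = 98377.776
Step 2: a = sqrt(98377.776) = 313.65 m/s

313.65


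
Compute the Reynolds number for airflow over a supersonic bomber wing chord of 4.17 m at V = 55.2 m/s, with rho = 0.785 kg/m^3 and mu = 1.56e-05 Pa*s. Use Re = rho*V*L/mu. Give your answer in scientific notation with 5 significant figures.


Step 1: Numerator = rho * V * L = 0.785 * 55.2 * 4.17 = 180.69444
Step 2: Re = 180.69444 / 1.56e-05
Step 3: Re = 1.1583e+07

1.1583e+07


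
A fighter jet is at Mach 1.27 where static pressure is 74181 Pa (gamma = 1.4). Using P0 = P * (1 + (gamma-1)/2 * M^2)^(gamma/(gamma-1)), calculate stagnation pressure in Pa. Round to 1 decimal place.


Step 1: (gamma-1)/2 * M^2 = 0.2 * 1.6129 = 0.32258
Step 2: 1 + 0.32258 = 1.32258
Step 3: Exponent gamma/(gamma-1) = 3.5
Step 4: P0 = 74181 * 1.32258^3.5 = 197364.7 Pa

197364.7


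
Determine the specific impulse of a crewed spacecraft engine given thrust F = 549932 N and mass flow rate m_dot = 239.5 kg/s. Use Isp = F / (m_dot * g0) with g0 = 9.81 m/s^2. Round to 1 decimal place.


Step 1: m_dot * g0 = 239.5 * 9.81 = 2349.5
Step 2: Isp = 549932 / 2349.5 = 234.1 s

234.1


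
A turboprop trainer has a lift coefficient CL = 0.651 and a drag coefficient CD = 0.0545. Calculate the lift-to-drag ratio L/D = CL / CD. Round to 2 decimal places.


Step 1: L/D = CL / CD = 0.651 / 0.0545
Step 2: L/D = 11.94

11.94


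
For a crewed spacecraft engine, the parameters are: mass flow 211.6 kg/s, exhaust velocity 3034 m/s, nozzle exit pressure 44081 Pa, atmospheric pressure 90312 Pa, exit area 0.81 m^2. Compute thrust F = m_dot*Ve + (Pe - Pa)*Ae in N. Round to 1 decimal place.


Step 1: Momentum thrust = m_dot * Ve = 211.6 * 3034 = 641994.4 N
Step 2: Pressure thrust = (Pe - Pa) * Ae = (44081 - 90312) * 0.81 = -37447.11 N
Step 3: Total thrust F = 641994.4 + -37447.11 = 604547.3 N

604547.3


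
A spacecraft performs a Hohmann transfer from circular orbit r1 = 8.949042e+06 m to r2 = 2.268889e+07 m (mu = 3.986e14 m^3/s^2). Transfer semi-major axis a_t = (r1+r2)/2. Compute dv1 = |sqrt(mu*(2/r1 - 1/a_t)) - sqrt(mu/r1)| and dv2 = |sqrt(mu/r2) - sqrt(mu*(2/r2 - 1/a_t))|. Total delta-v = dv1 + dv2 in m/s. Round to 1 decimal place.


Step 1: Transfer semi-major axis a_t = (8.949042e+06 + 2.268889e+07) / 2 = 1.581897e+07 m
Step 2: v1 (circular at r1) = sqrt(mu/r1) = 6673.91 m/s
Step 3: v_t1 = sqrt(mu*(2/r1 - 1/a_t)) = 7992.78 m/s
Step 4: dv1 = |7992.78 - 6673.91| = 1318.87 m/s
Step 5: v2 (circular at r2) = 4191.43 m/s, v_t2 = 3152.54 m/s
Step 6: dv2 = |4191.43 - 3152.54| = 1038.88 m/s
Step 7: Total delta-v = 1318.87 + 1038.88 = 2357.8 m/s

2357.8


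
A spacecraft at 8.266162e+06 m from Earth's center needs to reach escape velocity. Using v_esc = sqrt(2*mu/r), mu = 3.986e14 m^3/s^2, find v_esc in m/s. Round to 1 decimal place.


Step 1: 2*mu/r = 2 * 3.986e14 / 8.266162e+06 = 96441371.4611
Step 2: v_esc = sqrt(96441371.4611) = 9820.5 m/s

9820.5


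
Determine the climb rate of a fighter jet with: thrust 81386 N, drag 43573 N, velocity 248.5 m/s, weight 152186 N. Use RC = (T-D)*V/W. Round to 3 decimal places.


Step 1: Excess thrust = T - D = 81386 - 43573 = 37813 N
Step 2: Excess power = 37813 * 248.5 = 9396530.5 W
Step 3: RC = 9396530.5 / 152186 = 61.744 m/s

61.744


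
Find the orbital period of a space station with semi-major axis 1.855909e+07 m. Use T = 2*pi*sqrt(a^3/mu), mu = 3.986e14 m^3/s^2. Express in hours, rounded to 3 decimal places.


Step 1: a^3 / mu = 6.392490e+21 / 3.986e14 = 1.603735e+07
Step 2: sqrt(1.603735e+07) = 4004.6666 s
Step 3: T = 2*pi * 4004.6666 = 25162.06 s
Step 4: T in hours = 25162.06 / 3600 = 6.989 hours

6.989


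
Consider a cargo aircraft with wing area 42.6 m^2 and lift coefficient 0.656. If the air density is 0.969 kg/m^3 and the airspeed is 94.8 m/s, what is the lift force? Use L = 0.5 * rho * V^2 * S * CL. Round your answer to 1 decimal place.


Step 1: Calculate dynamic pressure q = 0.5 * 0.969 * 94.8^2 = 0.5 * 0.969 * 8987.04 = 4354.2209 Pa
Step 2: Multiply by wing area and lift coefficient: L = 4354.2209 * 42.6 * 0.656
Step 3: L = 185489.8095 * 0.656 = 121681.3 N

121681.3


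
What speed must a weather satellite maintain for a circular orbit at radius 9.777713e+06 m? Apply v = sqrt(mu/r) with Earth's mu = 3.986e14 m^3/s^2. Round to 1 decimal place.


Step 1: mu / r = 3.986e14 / 9.777713e+06 = 40766179.1668
Step 2: v = sqrt(40766179.1668) = 6384.8 m/s

6384.8


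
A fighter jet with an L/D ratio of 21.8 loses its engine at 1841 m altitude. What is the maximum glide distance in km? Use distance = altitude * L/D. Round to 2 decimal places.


Step 1: Glide distance = altitude * L/D = 1841 * 21.8 = 40133.8 m
Step 2: Convert to km: 40133.8 / 1000 = 40.13 km

40.13


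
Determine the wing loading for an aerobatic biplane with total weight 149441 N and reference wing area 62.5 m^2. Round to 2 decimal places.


Step 1: Wing loading = W / S = 149441 / 62.5
Step 2: Wing loading = 2391.06 N/m^2

2391.06


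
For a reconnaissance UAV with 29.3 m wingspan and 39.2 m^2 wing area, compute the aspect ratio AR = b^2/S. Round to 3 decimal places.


Step 1: b^2 = 29.3^2 = 858.49
Step 2: AR = 858.49 / 39.2 = 21.900

21.900


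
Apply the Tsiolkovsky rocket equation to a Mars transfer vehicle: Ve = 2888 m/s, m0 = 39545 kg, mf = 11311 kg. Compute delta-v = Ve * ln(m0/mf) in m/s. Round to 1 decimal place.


Step 1: Mass ratio m0/mf = 39545 / 11311 = 3.496154
Step 2: ln(3.496154) = 1.251664
Step 3: delta-v = 2888 * 1.251664 = 3614.8 m/s

3614.8


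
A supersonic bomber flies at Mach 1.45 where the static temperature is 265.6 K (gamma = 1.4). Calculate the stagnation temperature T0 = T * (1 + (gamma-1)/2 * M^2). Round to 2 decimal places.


Step 1: (gamma-1)/2 = 0.2
Step 2: M^2 = 2.1025
Step 3: 1 + 0.2 * 2.1025 = 1.4205
Step 4: T0 = 265.6 * 1.4205 = 377.28 K

377.28


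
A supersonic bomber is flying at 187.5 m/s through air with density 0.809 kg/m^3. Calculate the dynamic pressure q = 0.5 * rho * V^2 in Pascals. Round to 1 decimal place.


Step 1: V^2 = 187.5^2 = 35156.25
Step 2: q = 0.5 * 0.809 * 35156.25
Step 3: q = 14220.7 Pa

14220.7


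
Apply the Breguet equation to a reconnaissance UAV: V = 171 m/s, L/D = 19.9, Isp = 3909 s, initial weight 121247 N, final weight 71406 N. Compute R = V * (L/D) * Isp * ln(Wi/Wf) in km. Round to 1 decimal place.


Step 1: Coefficient = V * (L/D) * Isp = 171 * 19.9 * 3909 = 13301936.1 m
Step 2: Wi/Wf = 121247 / 71406 = 1.697995
Step 3: ln(1.697995) = 0.529448
Step 4: R = 13301936.1 * 0.529448 = 7042682.0 m = 7042.7 km

7042.7


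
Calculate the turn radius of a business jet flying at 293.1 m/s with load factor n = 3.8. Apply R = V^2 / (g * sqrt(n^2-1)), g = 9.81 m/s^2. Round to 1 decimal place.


Step 1: V^2 = 293.1^2 = 85907.61
Step 2: n^2 - 1 = 3.8^2 - 1 = 13.44
Step 3: sqrt(13.44) = 3.666061
Step 4: R = 85907.61 / (9.81 * 3.666061) = 2388.7 m

2388.7


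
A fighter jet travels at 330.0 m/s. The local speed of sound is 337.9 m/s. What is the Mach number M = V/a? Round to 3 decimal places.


Step 1: M = V / a = 330.0 / 337.9
Step 2: M = 0.977

0.977


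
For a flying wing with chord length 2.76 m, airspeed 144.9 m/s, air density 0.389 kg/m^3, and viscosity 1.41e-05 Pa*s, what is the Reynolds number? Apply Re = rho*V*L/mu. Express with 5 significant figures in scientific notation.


Step 1: Numerator = rho * V * L = 0.389 * 144.9 * 2.76 = 155.570436
Step 2: Re = 155.570436 / 1.41e-05
Step 3: Re = 1.1033e+07

1.1033e+07
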